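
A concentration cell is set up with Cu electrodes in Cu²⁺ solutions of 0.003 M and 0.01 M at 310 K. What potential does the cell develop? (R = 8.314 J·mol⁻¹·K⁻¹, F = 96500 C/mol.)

Both half-cells are Cu²⁺/Cu, so E°_cell = 0. The concentrated side is the cathode; the cell reaction moves Cu²⁺ from high to low concentration with n = 2.
Q = [Cu²⁺]_dilute/[Cu²⁺]_conc = 0.003/0.01 = 0.300.
E = 0 − (RT/nF) ln Q = −((8.314×310)/(2×96500))(-1.204) = 0.0161 V.

0.016 V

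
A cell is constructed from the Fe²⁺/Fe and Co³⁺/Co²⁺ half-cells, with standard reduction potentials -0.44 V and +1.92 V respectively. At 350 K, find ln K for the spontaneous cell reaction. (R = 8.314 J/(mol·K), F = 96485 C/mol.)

ln K = 156.5

E°_cell = +1.92 − (-0.44) = 2.36 V, with n = 2 electrons transferred.
At equilibrium E = 0, so the Nernst equation gives ln K = nFE°/RT = (2)(96485)(2.36)/((8.314)(350)) = 156.50.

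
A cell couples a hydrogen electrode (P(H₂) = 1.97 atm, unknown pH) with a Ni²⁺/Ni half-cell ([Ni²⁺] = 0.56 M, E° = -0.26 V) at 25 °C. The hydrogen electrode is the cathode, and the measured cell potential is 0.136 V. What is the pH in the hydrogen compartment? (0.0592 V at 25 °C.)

pH = 2.07

E°_cell = 0.26 V and n = 2.
log Q = n(E° − E)/0.0592 = 2×(0.26 − 0.136)/0.0592 = 4.189.
With Q = [Ni²⁺]·P(H₂) / [H⁺]^2, solving for [H⁺] gives log[H⁺] = -2.073, so pH = 2.07.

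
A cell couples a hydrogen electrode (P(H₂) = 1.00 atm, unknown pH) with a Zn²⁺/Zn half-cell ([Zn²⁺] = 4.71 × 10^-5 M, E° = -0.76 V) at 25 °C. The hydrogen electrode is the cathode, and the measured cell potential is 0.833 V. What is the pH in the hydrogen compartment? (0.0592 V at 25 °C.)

E°_cell = 0.76 V and n = 2.
log Q = n(E° − E)/0.0592 = 2×(0.76 − 0.833)/0.0592 = -2.466.
With Q = [Zn²⁺]·P(H₂) / [H⁺]^2, solving for [H⁺] gives log[H⁺] = -0.930, so pH = 0.93.

pH = 0.93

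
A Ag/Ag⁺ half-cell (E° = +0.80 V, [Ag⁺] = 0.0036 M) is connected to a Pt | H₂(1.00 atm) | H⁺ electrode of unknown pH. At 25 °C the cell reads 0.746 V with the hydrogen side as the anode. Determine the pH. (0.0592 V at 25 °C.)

E°_cell = 0.80 V and n = 2.
log Q = n(E° − E)/0.0592 = 2×(0.80 − 0.746)/0.0592 = 1.824.
With Q = [H⁺]^2 / ([Ag⁺]^2·P(H₂)), solving for [H⁺] gives log[H⁺] = -1.532, so pH = 1.53.

pH = 1.53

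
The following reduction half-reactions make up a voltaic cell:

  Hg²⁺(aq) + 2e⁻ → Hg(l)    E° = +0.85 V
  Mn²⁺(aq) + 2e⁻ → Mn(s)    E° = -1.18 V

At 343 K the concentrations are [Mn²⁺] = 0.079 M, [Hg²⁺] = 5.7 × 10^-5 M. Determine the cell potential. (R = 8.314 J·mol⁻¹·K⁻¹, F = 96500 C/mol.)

The Hg²⁺/Hg couple has the higher reduction potential and acts as the cathode, so E°_cell = +0.85 − (-1.18) = 2.03 V.
Balancing electrons gives n = 2; the reaction quotient is Q = [Mn²⁺]/[Hg²⁺] = 1390.
E = E° − (RT/nF) ln Q = 2.03 − (8.314×343)/(2×96500) × (7.234) = 2.030 − 0.107 = 1.923 V.

1.92 V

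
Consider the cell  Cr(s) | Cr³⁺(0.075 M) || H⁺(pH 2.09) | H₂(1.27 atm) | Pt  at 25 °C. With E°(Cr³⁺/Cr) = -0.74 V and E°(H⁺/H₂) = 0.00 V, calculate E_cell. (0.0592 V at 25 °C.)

0.64 V

The hydrogen couple is the cathode, so E°_cell = 0.74 V; n = 6.
[H⁺] = 10^(−2.09) = 0.0081 M, and Q = [Cr³⁺]^2·P(H₂)^3 / [H⁺]^6 = 4 × 10^10.
E = E° − (0.0592/6) log Q = 0.74 − (0.0592/6)(10.602) = 0.635 V.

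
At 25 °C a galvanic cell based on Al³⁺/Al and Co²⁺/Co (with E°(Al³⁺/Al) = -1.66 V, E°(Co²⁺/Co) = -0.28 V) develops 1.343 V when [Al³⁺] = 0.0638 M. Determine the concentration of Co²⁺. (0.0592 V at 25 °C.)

0.009 M

From the Nernst equation, log Q = n(E° − E)/0.0592 = 6(1.38 − 1.343)/0.0592 = 3.750, so Q = 5620.
With Q = [Al³⁺]^2/[Co²⁺]^3 and the known concentrations, [Co²⁺]^3 in the denominator gives [Co²⁺] = 0.009 M.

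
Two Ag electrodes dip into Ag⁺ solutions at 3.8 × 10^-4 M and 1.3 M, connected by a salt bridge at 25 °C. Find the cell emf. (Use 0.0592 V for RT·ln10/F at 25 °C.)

Both half-cells are Ag⁺/Ag, so E°_cell = 0. The concentrated side is the cathode; the cell reaction moves Ag⁺ from high to low concentration with n = 1.
Q = [Ag⁺]_dilute/[Ag⁺]_conc = 3.8 × 10^-4/1.3 = 2.92 × 10^-4.
E = 0 − (0.0592/1) log Q = −(0.0592/1)(-3.534) = 0.2092 V.

0.21 V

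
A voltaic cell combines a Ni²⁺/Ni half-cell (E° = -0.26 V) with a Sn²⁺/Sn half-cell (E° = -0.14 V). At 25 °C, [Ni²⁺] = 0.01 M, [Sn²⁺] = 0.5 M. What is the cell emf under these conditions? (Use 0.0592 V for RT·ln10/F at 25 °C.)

The Sn²⁺/Sn couple has the higher reduction potential and acts as the cathode, so E°_cell = -0.14 − (-0.26) = 0.12 V.
Balancing electrons gives n = 2; the reaction quotient is Q = [Ni²⁺]/[Sn²⁺] = 0.0200.
At 25 °C, E = E° − (0.0592/n) log Q = 0.12 − (0.0592/2)(-1.699) = 0.120 + 0.050 = 0.170 V.

0.170 V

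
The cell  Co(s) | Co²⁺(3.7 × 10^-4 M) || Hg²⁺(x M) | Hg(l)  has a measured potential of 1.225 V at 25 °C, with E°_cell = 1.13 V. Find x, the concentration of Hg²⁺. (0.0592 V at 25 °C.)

0.6 M

From the Nernst equation, log Q = n(E° − E)/0.0592 = 2(1.13 − 1.225)/0.0592 = -3.209, so Q = 6.17 × 10^-4.
With Q = [Co²⁺]/[Hg²⁺] and the known concentrations, [Hg²⁺] in the denominator gives [Hg²⁺] = 0.6 M.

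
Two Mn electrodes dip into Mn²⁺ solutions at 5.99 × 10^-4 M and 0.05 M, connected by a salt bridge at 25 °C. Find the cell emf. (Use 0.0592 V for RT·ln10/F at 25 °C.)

0.057 V

Both half-cells are Mn²⁺/Mn, so E°_cell = 0. The concentrated side is the cathode; the cell reaction moves Mn²⁺ from high to low concentration with n = 2.
Q = [Mn²⁺]_dilute/[Mn²⁺]_conc = 5.99 × 10^-4/0.05 = 0.0120.
E = 0 − (0.0592/2) log Q = −(0.0592/2)(-1.922) = 0.0569 V.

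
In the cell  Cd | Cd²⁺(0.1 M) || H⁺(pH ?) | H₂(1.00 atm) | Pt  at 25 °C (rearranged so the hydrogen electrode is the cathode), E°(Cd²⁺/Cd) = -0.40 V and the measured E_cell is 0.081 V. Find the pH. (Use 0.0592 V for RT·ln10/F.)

E°_cell = 0.40 V and n = 2.
log Q = n(E° − E)/0.0592 = 2×(0.40 − 0.081)/0.0592 = 10.777.
With Q = [Cd²⁺]·P(H₂) / [H⁺]^2, solving for [H⁺] gives log[H⁺] = -5.889, so pH = 5.89.

pH = 5.89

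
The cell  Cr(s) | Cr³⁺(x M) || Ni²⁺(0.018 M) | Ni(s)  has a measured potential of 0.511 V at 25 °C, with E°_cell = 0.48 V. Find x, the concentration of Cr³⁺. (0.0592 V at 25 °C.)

From the Nernst equation, log Q = n(E° − E)/0.0592 = 6(0.48 − 0.511)/0.0592 = -3.142, so Q = 7.21 × 10^-4.
With Q = [Cr³⁺]^2/[Ni²⁺]^3 and the known concentrations, [Cr³⁺]^2 in the numerator gives [Cr³⁺] = 6.5 × 10^-5 M.

6.5 × 10^-5 M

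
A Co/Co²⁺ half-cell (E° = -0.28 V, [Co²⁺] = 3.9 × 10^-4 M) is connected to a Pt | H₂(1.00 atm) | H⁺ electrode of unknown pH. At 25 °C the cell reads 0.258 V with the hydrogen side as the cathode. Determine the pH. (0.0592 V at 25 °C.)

E°_cell = 0.28 V and n = 2.
log Q = n(E° − E)/0.0592 = 2×(0.28 − 0.258)/0.0592 = 0.743.
With Q = [Co²⁺]·P(H₂) / [H⁺]^2, solving for [H⁺] gives log[H⁺] = -2.076, so pH = 2.08.

pH = 2.08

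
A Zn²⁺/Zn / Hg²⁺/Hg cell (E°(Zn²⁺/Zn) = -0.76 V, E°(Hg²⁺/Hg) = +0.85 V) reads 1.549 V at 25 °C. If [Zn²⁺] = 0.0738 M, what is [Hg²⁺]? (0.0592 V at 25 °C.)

6.4 × 10^-4 M

From the Nernst equation, log Q = n(E° − E)/0.0592 = 2(1.61 − 1.549)/0.0592 = 2.061, so Q = 115.
With Q = [Zn²⁺]/[Hg²⁺] and the known concentrations, [Hg²⁺] in the denominator gives [Hg²⁺] = 6.4 × 10^-4 M.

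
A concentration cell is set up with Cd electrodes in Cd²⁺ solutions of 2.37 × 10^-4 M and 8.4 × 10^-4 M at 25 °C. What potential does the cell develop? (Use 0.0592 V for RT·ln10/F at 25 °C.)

0.016 V

Both half-cells are Cd²⁺/Cd, so E°_cell = 0. The concentrated side is the cathode; the cell reaction moves Cd²⁺ from high to low concentration with n = 2.
Q = [Cd²⁺]_dilute/[Cd²⁺]_conc = 2.37 × 10^-4/8.4 × 10^-4 = 0.282.
E = 0 − (0.0592/2) log Q = −(0.0592/2)(-0.550) = 0.0163 V.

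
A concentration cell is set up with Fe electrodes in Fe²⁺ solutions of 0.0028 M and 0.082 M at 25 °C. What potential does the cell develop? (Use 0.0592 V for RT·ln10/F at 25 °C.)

0.043 V

Both half-cells are Fe²⁺/Fe, so E°_cell = 0. The concentrated side is the cathode; the cell reaction moves Fe²⁺ from high to low concentration with n = 2.
Q = [Fe²⁺]_dilute/[Fe²⁺]_conc = 0.0028/0.082 = 0.0341.
E = 0 − (0.0592/2) log Q = −(0.0592/2)(-1.467) = 0.0434 V.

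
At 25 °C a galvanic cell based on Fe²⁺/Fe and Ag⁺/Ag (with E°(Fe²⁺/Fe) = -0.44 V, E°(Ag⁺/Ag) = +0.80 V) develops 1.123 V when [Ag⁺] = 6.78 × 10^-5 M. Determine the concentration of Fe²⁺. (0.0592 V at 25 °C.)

From the Nernst equation, log Q = n(E° − E)/0.0592 = 2(1.24 − 1.123)/0.0592 = 3.953, so Q = 8970.
With Q = [Fe²⁺]/[Ag⁺]^2 and the known concentrations, [Fe²⁺] in the numerator gives [Fe²⁺] = 4.1 × 10^-5 M.

4.1 × 10^-5 M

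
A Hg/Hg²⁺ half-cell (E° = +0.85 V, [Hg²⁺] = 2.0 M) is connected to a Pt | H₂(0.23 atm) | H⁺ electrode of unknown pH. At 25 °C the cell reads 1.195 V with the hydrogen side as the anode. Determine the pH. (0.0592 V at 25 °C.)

pH = 6.00

E°_cell = 0.85 V and n = 2.
log Q = n(E° − E)/0.0592 = 2×(0.85 − 1.195)/0.0592 = -11.655.
With Q = [H⁺]^2 / ([Hg²⁺]·P(H₂)), solving for [H⁺] gives log[H⁺] = -5.996, so pH = 6.00.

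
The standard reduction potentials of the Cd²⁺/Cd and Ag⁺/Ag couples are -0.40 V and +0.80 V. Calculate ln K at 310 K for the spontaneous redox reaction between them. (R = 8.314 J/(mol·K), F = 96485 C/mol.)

ln K = 89.8

E°_cell = +0.80 − (-0.40) = 1.20 V, with n = 2 electrons transferred.
At equilibrium E = 0, so the Nernst equation gives ln K = nFE°/RT = (2)(96485)(1.20)/((8.314)(310)) = 89.85.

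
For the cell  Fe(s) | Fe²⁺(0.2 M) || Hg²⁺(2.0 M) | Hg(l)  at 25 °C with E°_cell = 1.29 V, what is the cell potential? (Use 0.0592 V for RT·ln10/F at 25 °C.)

1.32 V

Balancing electrons gives n = 2; the reaction quotient is Q = [Fe²⁺]/[Hg²⁺] = 0.100.
At 25 °C, E = E° − (0.0592/n) log Q = 1.29 − (0.0592/2)(-1.000) = 1.290 + 0.030 = 1.320 V.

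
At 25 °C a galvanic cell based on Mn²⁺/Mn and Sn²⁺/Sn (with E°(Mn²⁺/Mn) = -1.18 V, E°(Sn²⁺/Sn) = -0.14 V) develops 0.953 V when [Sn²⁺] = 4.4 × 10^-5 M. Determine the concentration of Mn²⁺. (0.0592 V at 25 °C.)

From the Nernst equation, log Q = n(E° − E)/0.0592 = 2(1.04 − 0.953)/0.0592 = 2.939, so Q = 869.
With Q = [Mn²⁺]/[Sn²⁺] and the known concentrations, [Mn²⁺] in the numerator gives [Mn²⁺] = 0.038 M.

0.038 M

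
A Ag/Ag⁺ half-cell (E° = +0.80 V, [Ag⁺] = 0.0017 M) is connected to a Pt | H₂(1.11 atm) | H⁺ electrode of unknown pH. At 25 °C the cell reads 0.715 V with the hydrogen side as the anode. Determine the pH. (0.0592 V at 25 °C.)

E°_cell = 0.80 V and n = 2.
log Q = n(E° − E)/0.0592 = 2×(0.80 − 0.715)/0.0592 = 2.872.
With Q = [H⁺]^2 / ([Ag⁺]^2·P(H₂)), solving for [H⁺] gives log[H⁺] = -1.311, so pH = 1.31.

pH = 1.31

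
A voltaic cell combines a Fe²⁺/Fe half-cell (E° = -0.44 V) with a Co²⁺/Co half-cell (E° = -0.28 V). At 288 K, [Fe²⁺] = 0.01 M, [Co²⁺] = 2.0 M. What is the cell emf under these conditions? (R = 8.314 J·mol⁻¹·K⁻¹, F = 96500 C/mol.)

The Co²⁺/Co couple has the higher reduction potential and acts as the cathode, so E°_cell = -0.28 − (-0.44) = 0.16 V.
Balancing electrons gives n = 2; the reaction quotient is Q = [Fe²⁺]/[Co²⁺] = 0.00500.
E = E° − (RT/nF) ln Q = 0.16 − (8.314×288)/(2×96500) × (-5.298) = 0.160 + 0.066 = 0.226 V.

0.226 V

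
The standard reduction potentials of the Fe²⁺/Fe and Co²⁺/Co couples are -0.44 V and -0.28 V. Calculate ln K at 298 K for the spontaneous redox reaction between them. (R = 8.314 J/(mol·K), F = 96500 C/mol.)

E°_cell = -0.28 − (-0.44) = 0.16 V, with n = 2 electrons transferred.
At equilibrium E = 0, so the Nernst equation gives ln K = nFE°/RT = (2)(96500)(0.16)/((8.314)(298)) = 12.46.

ln K = 12.5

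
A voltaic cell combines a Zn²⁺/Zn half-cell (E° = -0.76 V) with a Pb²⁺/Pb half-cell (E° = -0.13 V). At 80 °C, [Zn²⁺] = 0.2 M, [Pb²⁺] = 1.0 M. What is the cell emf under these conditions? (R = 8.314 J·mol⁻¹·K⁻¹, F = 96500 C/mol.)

0.654 V

The Pb²⁺/Pb couple has the higher reduction potential and acts as the cathode, so E°_cell = -0.13 − (-0.76) = 0.63 V.
Balancing electrons gives n = 2; the reaction quotient is Q = [Zn²⁺]/[Pb²⁺] = 0.200.
E = E° − (RT/nF) ln Q = 0.63 − (8.314×353)/(2×96500) × (-1.609) = 0.630 + 0.024 = 0.654 V.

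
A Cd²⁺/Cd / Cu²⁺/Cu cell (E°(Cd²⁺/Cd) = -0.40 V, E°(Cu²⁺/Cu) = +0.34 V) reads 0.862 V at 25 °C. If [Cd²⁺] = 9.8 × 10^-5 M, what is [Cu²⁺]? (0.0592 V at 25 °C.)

1.3 M

From the Nernst equation, log Q = n(E° − E)/0.0592 = 2(0.74 − 0.862)/0.0592 = -4.122, so Q = 7.56 × 10^-5.
With Q = [Cd²⁺]/[Cu²⁺] and the known concentrations, [Cu²⁺] in the denominator gives [Cu²⁺] = 1.3 M.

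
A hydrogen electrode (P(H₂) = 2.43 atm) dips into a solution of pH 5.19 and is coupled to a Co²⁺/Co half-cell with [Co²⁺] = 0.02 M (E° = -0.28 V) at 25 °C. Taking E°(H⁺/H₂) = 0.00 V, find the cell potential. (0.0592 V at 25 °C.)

The hydrogen couple is the cathode, so E°_cell = 0.28 V; n = 2.
[H⁺] = 10^(−5.19) = 6.5 × 10^-6 M, and Q = [Co²⁺]·P(H₂) / [H⁺]^2 = 1.17 × 10^9.
E = E° − (0.0592/2) log Q = 0.28 − (0.0592/2)(9.067) = 0.012 V.

0.012 V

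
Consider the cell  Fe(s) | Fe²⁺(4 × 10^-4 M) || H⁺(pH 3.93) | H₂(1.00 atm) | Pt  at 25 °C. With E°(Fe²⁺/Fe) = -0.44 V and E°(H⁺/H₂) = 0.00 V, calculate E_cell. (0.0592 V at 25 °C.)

The hydrogen couple is the cathode, so E°_cell = 0.44 V; n = 2.
[H⁺] = 10^(−3.93) = 1.2 × 10^-4 M, and Q = [Fe²⁺]·P(H₂) / [H⁺]^2 = 2.9 × 10^4.
E = E° − (0.0592/2) log Q = 0.44 − (0.0592/2)(4.462) = 0.308 V.

0.31 V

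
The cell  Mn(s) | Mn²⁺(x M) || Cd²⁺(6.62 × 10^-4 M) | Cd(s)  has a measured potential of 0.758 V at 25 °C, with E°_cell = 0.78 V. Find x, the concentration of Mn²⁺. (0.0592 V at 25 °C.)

From the Nernst equation, log Q = n(E° − E)/0.0592 = 2(0.78 − 0.758)/0.0592 = 0.743, so Q = 5.54.
With Q = [Mn²⁺]/[Cd²⁺] and the known concentrations, [Mn²⁺] in the numerator gives [Mn²⁺] = 0.0037 M.

0.0037 M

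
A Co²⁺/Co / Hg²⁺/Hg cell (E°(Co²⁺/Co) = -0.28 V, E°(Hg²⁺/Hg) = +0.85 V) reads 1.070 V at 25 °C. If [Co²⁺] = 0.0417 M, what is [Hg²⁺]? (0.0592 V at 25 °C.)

From the Nernst equation, log Q = n(E° − E)/0.0592 = 2(1.13 − 1.070)/0.0592 = 2.027, so Q = 106.
With Q = [Co²⁺]/[Hg²⁺] and the known concentrations, [Hg²⁺] in the denominator gives [Hg²⁺] = 3.9 × 10^-4 M.

3.9 × 10^-4 M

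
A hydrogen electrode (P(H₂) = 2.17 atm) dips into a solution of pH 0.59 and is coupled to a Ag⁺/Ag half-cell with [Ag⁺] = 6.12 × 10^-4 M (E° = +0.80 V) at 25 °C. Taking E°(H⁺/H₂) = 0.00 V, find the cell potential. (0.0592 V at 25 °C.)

0.65 V

The Ag⁺/Ag couple is the cathode, so E°_cell = 0.80 V; n = 2.
[H⁺] = 10^(−0.59) = 0.26 M, and Q = [H⁺]^2 / ([Ag⁺]^2·P(H₂)) = 8.13 × 10^4.
E = E° − (0.0592/2) log Q = 0.80 − (0.0592/2)(4.910) = 0.655 V.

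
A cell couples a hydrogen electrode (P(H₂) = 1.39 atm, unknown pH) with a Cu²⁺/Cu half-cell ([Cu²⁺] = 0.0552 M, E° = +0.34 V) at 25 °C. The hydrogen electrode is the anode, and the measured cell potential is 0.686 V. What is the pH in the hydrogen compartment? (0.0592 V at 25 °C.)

E°_cell = 0.34 V and n = 2.
log Q = n(E° − E)/0.0592 = 2×(0.34 − 0.686)/0.0592 = -11.689.
With Q = [H⁺]^2 / ([Cu²⁺]·P(H₂)), solving for [H⁺] gives log[H⁺] = -6.402, so pH = 6.40.

pH = 6.40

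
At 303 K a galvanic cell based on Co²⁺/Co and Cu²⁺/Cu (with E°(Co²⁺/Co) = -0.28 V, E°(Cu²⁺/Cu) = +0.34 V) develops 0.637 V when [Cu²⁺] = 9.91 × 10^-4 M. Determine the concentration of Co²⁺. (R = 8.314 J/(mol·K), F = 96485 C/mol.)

From the Nernst equation, ln Q = nF(E° − E)/RT = 2×96485×(0.62 − 0.637)/(8.314×303) = -1.302, so Q = 0.272.
With Q = [Co²⁺]/[Cu²⁺] and the known concentrations, [Co²⁺] in the numerator gives [Co²⁺] = 2.7 × 10^-4 M.

2.7 × 10^-4 M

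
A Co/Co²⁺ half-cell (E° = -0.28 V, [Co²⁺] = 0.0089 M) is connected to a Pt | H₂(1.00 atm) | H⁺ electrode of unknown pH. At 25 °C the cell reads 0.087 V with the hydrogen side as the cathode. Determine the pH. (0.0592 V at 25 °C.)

pH = 4.29

E°_cell = 0.28 V and n = 2.
log Q = n(E° − E)/0.0592 = 2×(0.28 − 0.087)/0.0592 = 6.520.
With Q = [Co²⁺]·P(H₂) / [H⁺]^2, solving for [H⁺] gives log[H⁺] = -4.285, so pH = 4.29.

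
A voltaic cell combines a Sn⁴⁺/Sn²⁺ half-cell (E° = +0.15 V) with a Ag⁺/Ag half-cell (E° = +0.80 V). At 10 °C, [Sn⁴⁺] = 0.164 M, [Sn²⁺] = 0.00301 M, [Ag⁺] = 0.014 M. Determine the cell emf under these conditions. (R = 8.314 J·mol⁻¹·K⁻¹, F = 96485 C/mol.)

0.497 V

The Ag⁺/Ag couple has the higher reduction potential and acts as the cathode, so E°_cell = +0.80 − (+0.15) = 0.65 V.
Balancing electrons gives n = 2; the reaction quotient is Q = [Sn⁴⁺]/([Sn²⁺]·[Ag⁺]^2) = 2.78 × 10^5.
E = E° − (RT/nF) ln Q = 0.65 − (8.314×283)/(2×96485) × (12.535) = 0.650 − 0.153 = 0.497 V.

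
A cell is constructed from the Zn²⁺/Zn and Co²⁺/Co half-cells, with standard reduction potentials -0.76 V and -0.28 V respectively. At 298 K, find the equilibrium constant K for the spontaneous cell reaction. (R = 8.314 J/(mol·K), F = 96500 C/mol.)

1.7 × 10^16

E°_cell = -0.28 − (-0.76) = 0.48 V, with n = 2 electrons transferred.
At equilibrium E = 0, so the Nernst equation gives ln K = nFE°/RT = (2)(96500)(0.48)/((8.314)(298)) = 37.39.
K = e^37.39 = 1.7 × 10^16.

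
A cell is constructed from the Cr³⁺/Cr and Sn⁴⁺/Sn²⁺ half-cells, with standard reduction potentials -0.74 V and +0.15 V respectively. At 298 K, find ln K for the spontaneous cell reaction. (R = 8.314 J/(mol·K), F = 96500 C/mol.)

ln K = 208.0

E°_cell = +0.15 − (-0.74) = 0.89 V, with n = 6 electrons transferred.
At equilibrium E = 0, so the Nernst equation gives ln K = nFE°/RT = (6)(96500)(0.89)/((8.314)(298)) = 207.99.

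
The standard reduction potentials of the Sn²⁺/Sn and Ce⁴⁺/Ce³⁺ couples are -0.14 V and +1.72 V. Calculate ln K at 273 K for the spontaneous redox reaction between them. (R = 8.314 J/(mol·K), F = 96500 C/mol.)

E°_cell = +1.72 − (-0.14) = 1.86 V, with n = 2 electrons transferred.
At equilibrium E = 0, so the Nernst equation gives ln K = nFE°/RT = (2)(96500)(1.86)/((8.314)(273)) = 158.16.

ln K = 158.2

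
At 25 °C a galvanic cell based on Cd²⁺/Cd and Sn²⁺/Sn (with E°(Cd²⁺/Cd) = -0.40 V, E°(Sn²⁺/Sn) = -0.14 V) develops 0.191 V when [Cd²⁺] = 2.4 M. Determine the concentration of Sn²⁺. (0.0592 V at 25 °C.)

From the Nernst equation, log Q = n(E° − E)/0.0592 = 2(0.26 − 0.191)/0.0592 = 2.331, so Q = 214.
With Q = [Cd²⁺]/[Sn²⁺] and the known concentrations, [Sn²⁺] in the denominator gives [Sn²⁺] = 0.011 M.

0.011 M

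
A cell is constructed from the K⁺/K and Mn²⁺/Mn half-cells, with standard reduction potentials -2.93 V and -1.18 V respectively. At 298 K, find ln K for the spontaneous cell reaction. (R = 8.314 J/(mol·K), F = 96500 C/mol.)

ln K = 136.3

E°_cell = -1.18 − (-2.93) = 1.75 V, with n = 2 electrons transferred.
At equilibrium E = 0, so the Nernst equation gives ln K = nFE°/RT = (2)(96500)(1.75)/((8.314)(298)) = 136.32.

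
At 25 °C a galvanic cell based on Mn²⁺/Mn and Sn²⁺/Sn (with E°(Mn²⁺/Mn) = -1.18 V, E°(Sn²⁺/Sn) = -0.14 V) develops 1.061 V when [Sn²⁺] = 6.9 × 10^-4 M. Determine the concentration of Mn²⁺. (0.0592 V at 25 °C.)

1.3 × 10^-4 M

From the Nernst equation, log Q = n(E° − E)/0.0592 = 2(1.04 − 1.061)/0.0592 = -0.709, so Q = 0.195.
With Q = [Mn²⁺]/[Sn²⁺] and the known concentrations, [Mn²⁺] in the numerator gives [Mn²⁺] = 1.3 × 10^-4 M.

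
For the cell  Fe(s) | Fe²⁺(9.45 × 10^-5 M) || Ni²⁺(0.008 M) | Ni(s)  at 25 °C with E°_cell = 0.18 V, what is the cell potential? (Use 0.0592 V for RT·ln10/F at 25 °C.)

0.237 V

Balancing electrons gives n = 2; the reaction quotient is Q = [Fe²⁺]/[Ni²⁺] = 0.0118.
At 25 °C, E = E° − (0.0592/n) log Q = 0.18 − (0.0592/2)(-1.928) = 0.180 + 0.057 = 0.237 V.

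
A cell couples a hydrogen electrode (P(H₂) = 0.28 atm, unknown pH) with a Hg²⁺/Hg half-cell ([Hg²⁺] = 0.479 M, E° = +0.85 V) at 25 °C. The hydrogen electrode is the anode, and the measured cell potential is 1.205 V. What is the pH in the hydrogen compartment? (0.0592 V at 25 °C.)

E°_cell = 0.85 V and n = 2.
log Q = n(E° − E)/0.0592 = 2×(0.85 − 1.205)/0.0592 = -11.993.
With Q = [H⁺]^2 / ([Hg²⁺]·P(H₂)), solving for [H⁺] gives log[H⁺] = -6.433, so pH = 6.43.

pH = 6.43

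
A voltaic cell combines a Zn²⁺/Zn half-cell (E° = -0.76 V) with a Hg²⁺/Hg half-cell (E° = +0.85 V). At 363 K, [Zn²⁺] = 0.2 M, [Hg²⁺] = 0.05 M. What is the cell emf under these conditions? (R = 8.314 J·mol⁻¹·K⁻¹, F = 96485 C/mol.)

The Hg²⁺/Hg couple has the higher reduction potential and acts as the cathode, so E°_cell = +0.85 − (-0.76) = 1.61 V.
Balancing electrons gives n = 2; the reaction quotient is Q = [Zn²⁺]/[Hg²⁺] = 4.00.
E = E° − (RT/nF) ln Q = 1.61 − (8.314×363)/(2×96485) × (1.386) = 1.610 − 0.022 = 1.588 V.

1.59 V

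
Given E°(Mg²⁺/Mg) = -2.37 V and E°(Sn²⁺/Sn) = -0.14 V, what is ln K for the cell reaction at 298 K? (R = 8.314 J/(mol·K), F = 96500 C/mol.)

ln K = 173.7

E°_cell = -0.14 − (-2.37) = 2.23 V, with n = 2 electrons transferred.
At equilibrium E = 0, so the Nernst equation gives ln K = nFE°/RT = (2)(96500)(2.23)/((8.314)(298)) = 173.71.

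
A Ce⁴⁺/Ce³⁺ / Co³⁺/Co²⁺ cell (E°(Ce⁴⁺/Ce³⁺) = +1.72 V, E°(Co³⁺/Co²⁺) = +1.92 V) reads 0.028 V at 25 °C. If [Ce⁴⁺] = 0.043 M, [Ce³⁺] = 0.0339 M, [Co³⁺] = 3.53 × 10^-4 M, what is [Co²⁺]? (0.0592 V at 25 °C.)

From the Nernst equation, log Q = n(E° − E)/0.0592 = 1(0.20 − 0.028)/0.0592 = 2.905, so Q = 804.
With Q = [Ce⁴⁺]·[Co²⁺]/([Ce³⁺]·[Co³⁺]) and the known concentrations, [Co²⁺] in the numerator gives [Co²⁺] = 0.22 M.

0.22 M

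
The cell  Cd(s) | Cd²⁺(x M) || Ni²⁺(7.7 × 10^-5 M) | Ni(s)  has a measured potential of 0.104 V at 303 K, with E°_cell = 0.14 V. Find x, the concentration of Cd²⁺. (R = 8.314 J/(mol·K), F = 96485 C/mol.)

0.0012 M

From the Nernst equation, ln Q = nF(E° − E)/RT = 2×96485×(0.14 − 0.104)/(8.314×303) = 2.758, so Q = 15.8.
With Q = [Cd²⁺]/[Ni²⁺] and the known concentrations, [Cd²⁺] in the numerator gives [Cd²⁺] = 0.0012 M.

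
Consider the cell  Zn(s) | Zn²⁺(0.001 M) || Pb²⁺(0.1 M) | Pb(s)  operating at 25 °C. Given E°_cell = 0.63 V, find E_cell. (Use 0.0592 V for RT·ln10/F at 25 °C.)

Balancing electrons gives n = 2; the reaction quotient is Q = [Zn²⁺]/[Pb²⁺] = 0.0100.
At 25 °C, E = E° − (0.0592/n) log Q = 0.63 − (0.0592/2)(-2.000) = 0.630 + 0.059 = 0.689 V.

0.689 V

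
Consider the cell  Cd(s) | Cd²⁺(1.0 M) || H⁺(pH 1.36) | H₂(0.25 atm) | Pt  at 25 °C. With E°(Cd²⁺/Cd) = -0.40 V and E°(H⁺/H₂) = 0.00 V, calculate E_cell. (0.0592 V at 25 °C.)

The hydrogen couple is the cathode, so E°_cell = 0.40 V; n = 2.
[H⁺] = 10^(−1.36) = 0.044 M, and Q = [Cd²⁺]·P(H₂) / [H⁺]^2 = 131.
E = E° − (0.0592/2) log Q = 0.40 − (0.0592/2)(2.118) = 0.337 V.

0.34 V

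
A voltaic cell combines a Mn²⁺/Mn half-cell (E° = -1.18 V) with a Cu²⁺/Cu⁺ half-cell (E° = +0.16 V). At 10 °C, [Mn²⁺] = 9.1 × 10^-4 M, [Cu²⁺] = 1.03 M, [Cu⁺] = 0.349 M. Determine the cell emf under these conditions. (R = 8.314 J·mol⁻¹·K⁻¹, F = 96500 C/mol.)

1.45 V

The Cu²⁺/Cu⁺ couple has the higher reduction potential and acts as the cathode, so E°_cell = +0.16 − (-1.18) = 1.34 V.
Balancing electrons gives n = 2; the reaction quotient is Q = [Mn²⁺]·[Cu⁺]^2/[Cu²⁺]^2 = 1.04 × 10^-4.
E = E° − (RT/nF) ln Q = 1.34 − (8.314×283)/(2×96500) × (-9.167) = 1.340 + 0.112 = 1.452 V.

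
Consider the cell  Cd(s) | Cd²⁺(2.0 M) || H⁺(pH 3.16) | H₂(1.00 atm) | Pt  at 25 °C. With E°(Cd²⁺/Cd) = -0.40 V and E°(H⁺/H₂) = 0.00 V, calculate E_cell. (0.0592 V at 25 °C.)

0.20 V

The hydrogen couple is the cathode, so E°_cell = 0.40 V; n = 2.
[H⁺] = 10^(−3.16) = 6.9 × 10^-4 M, and Q = [Cd²⁺]·P(H₂) / [H⁺]^2 = 4.18 × 10^6.
E = E° − (0.0592/2) log Q = 0.40 − (0.0592/2)(6.621) = 0.204 V.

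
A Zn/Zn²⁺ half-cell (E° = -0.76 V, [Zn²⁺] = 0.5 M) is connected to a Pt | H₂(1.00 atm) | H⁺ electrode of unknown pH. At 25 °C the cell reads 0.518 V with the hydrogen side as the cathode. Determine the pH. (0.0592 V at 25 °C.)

pH = 4.24

E°_cell = 0.76 V and n = 2.
log Q = n(E° − E)/0.0592 = 2×(0.76 − 0.518)/0.0592 = 8.176.
With Q = [Zn²⁺]·P(H₂) / [H⁺]^2, solving for [H⁺] gives log[H⁺] = -4.238, so pH = 4.24.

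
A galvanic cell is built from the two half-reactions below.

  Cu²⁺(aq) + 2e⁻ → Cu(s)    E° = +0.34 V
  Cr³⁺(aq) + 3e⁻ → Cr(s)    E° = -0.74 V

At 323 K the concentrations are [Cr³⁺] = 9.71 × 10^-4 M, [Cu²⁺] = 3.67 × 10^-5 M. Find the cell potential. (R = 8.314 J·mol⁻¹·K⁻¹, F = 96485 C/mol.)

The Cu²⁺/Cu couple has the higher reduction potential and acts as the cathode, so E°_cell = +0.34 − (-0.74) = 1.08 V.
Balancing electrons gives n = 6; the reaction quotient is Q = [Cr³⁺]^2/[Cu²⁺]^3 = 1.91 × 10^7.
E = E° − (RT/nF) ln Q = 1.08 − (8.314×323)/(6×96485) × (16.764) = 1.080 − 0.078 = 1.002 V.

1.00 V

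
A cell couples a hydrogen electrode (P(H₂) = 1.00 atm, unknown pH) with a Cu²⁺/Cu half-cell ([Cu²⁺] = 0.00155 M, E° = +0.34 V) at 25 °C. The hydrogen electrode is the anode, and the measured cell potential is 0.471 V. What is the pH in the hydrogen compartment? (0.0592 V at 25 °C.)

pH = 3.62

E°_cell = 0.34 V and n = 2.
log Q = n(E° − E)/0.0592 = 2×(0.34 − 0.471)/0.0592 = -4.426.
With Q = [H⁺]^2 / ([Cu²⁺]·P(H₂)), solving for [H⁺] gives log[H⁺] = -3.618, so pH = 3.62.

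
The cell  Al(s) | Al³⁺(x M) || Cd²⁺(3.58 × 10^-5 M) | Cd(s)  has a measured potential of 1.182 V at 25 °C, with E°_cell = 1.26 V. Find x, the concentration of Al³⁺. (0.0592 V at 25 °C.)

0.0019 M

From the Nernst equation, log Q = n(E° − E)/0.0592 = 6(1.26 − 1.182)/0.0592 = 7.905, so Q = 8.04 × 10^7.
With Q = [Al³⁺]^2/[Cd²⁺]^3 and the known concentrations, [Al³⁺]^2 in the numerator gives [Al³⁺] = 0.0019 M.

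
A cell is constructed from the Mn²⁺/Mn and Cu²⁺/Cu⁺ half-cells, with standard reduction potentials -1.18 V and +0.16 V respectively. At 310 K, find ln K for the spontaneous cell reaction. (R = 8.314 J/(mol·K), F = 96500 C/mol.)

ln K = 100.3

E°_cell = +0.16 − (-1.18) = 1.34 V, with n = 2 electrons transferred.
At equilibrium E = 0, so the Nernst equation gives ln K = nFE°/RT = (2)(96500)(1.34)/((8.314)(310)) = 100.34.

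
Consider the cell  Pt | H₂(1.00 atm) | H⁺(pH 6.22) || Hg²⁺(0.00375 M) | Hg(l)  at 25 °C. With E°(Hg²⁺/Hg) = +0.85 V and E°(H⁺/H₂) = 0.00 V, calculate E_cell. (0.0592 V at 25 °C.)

The Hg²⁺/Hg couple is the cathode, so E°_cell = 0.85 V; n = 2.
[H⁺] = 10^(−6.22) = 6 × 10^-7 M, and Q = [H⁺]^2 / ([Hg²⁺]·P(H₂)) = 9.68 × 10^-11.
E = E° − (0.0592/2) log Q = 0.85 − (0.0592/2)(-10.014) = 1.146 V.

1.15 V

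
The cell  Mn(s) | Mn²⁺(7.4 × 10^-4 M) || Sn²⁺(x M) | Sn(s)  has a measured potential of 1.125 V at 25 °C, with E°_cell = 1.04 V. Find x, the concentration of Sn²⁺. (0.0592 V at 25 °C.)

0.55 M

From the Nernst equation, log Q = n(E° − E)/0.0592 = 2(1.04 − 1.125)/0.0592 = -2.872, so Q = 0.00134.
With Q = [Mn²⁺]/[Sn²⁺] and the known concentrations, [Sn²⁺] in the denominator gives [Sn²⁺] = 0.55 M.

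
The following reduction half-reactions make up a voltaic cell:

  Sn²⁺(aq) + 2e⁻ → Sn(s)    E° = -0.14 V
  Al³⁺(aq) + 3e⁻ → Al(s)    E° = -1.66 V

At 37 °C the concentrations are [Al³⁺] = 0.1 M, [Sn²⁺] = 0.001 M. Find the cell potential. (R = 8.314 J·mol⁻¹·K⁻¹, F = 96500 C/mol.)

The Sn²⁺/Sn couple has the higher reduction potential and acts as the cathode, so E°_cell = -0.14 − (-1.66) = 1.52 V.
Balancing electrons gives n = 6; the reaction quotient is Q = [Al³⁺]^2/[Sn²⁺]^3 = 1 × 10^7.
E = E° − (RT/nF) ln Q = 1.52 − (8.314×310)/(6×96500) × (16.118) = 1.520 − 0.072 = 1.448 V.

1.45 V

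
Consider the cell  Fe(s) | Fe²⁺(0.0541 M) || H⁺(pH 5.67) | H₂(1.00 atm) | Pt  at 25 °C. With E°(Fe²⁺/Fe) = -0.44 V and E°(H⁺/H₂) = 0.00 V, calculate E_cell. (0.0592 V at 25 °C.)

The hydrogen couple is the cathode, so E°_cell = 0.44 V; n = 2.
[H⁺] = 10^(−5.67) = 2.1 × 10^-6 M, and Q = [Fe²⁺]·P(H₂) / [H⁺]^2 = 1.18 × 10^10.
E = E° − (0.0592/2) log Q = 0.44 − (0.0592/2)(10.073) = 0.142 V.

0.14 V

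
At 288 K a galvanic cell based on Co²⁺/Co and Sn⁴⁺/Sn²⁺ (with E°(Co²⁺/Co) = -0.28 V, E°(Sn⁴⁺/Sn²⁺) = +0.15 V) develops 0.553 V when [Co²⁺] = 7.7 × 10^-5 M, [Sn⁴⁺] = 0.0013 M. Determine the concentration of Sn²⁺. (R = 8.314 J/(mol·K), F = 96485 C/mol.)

From the Nernst equation, ln Q = nF(E° − E)/RT = 2×96485×(0.43 − 0.553)/(8.314×288) = -9.913, so Q = 4.95 × 10^-5.
With Q = [Co²⁺]·[Sn²⁺]/[Sn⁴⁺] and the known concentrations, [Sn²⁺] in the numerator gives [Sn²⁺] = 8.4 × 10^-4 M.

8.4 × 10^-4 M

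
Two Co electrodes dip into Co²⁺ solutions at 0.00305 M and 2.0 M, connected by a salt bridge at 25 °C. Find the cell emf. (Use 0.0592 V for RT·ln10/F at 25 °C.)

Both half-cells are Co²⁺/Co, so E°_cell = 0. The concentrated side is the cathode; the cell reaction moves Co²⁺ from high to low concentration with n = 2.
Q = [Co²⁺]_dilute/[Co²⁺]_conc = 0.00305/2.0 = 0.00153.
E = 0 − (0.0592/2) log Q = −(0.0592/2)(-2.817) = 0.0834 V.

0.083 V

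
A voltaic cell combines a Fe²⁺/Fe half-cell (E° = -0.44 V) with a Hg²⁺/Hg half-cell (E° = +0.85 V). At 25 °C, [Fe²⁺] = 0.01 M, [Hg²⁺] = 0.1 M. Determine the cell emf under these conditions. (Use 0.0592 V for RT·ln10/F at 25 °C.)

The Hg²⁺/Hg couple has the higher reduction potential and acts as the cathode, so E°_cell = +0.85 − (-0.44) = 1.29 V.
Balancing electrons gives n = 2; the reaction quotient is Q = [Fe²⁺]/[Hg²⁺] = 0.100.
At 25 °C, E = E° − (0.0592/n) log Q = 1.29 − (0.0592/2)(-1.000) = 1.290 + 0.030 = 1.320 V.

1.32 V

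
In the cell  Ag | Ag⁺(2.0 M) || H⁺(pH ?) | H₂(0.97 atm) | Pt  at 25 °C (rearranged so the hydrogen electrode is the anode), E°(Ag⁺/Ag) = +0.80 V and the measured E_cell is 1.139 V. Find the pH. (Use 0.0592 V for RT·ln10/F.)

E°_cell = 0.80 V and n = 2.
log Q = n(E° − E)/0.0592 = 2×(0.80 − 1.139)/0.0592 = -11.453.
With Q = [H⁺]^2 / ([Ag⁺]^2·P(H₂)), solving for [H⁺] gives log[H⁺] = -5.432, so pH = 5.43.

pH = 5.43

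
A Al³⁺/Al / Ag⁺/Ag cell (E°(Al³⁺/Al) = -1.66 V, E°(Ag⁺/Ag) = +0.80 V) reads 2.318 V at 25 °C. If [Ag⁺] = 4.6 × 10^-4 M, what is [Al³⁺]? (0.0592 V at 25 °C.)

0.0015 M

From the Nernst equation, log Q = n(E° − E)/0.0592 = 3(2.46 − 2.318)/0.0592 = 7.196, so Q = 1.57 × 10^7.
With Q = [Al³⁺]/[Ag⁺]^3 and the known concentrations, [Al³⁺] in the numerator gives [Al³⁺] = 0.0015 M.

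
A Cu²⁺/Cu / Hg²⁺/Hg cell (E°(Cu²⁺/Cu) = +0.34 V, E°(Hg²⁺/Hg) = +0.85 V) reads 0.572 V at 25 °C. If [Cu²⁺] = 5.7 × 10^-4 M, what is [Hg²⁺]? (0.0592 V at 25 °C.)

From the Nernst equation, log Q = n(E° − E)/0.0592 = 2(0.51 − 0.572)/0.0592 = -2.095, so Q = 0.00804.
With Q = [Cu²⁺]/[Hg²⁺] and the known concentrations, [Hg²⁺] in the denominator gives [Hg²⁺] = 0.071 M.

0.071 M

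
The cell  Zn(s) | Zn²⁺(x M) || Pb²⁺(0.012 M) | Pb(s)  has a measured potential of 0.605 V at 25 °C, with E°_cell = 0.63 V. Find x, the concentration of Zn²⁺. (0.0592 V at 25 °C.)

0.084 M

From the Nernst equation, log Q = n(E° − E)/0.0592 = 2(0.63 − 0.605)/0.0592 = 0.845, so Q = 6.99.
With Q = [Zn²⁺]/[Pb²⁺] and the known concentrations, [Zn²⁺] in the numerator gives [Zn²⁺] = 0.084 M.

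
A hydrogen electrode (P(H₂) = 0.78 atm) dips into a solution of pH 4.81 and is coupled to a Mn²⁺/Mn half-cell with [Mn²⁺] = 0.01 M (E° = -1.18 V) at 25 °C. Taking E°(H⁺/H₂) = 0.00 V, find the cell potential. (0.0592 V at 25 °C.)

The hydrogen couple is the cathode, so E°_cell = 1.18 V; n = 2.
[H⁺] = 10^(−4.81) = 1.5 × 10^-5 M, and Q = [Mn²⁺]·P(H₂) / [H⁺]^2 = 3.25 × 10^7.
E = E° − (0.0592/2) log Q = 1.18 − (0.0592/2)(7.512) = 0.958 V.

0.96 V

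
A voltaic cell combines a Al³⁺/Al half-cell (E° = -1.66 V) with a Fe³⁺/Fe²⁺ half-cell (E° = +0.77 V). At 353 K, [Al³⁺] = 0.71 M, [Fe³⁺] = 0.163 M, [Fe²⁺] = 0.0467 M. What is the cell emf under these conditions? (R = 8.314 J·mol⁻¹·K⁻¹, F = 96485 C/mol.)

The Fe³⁺/Fe²⁺ couple has the higher reduction potential and acts as the cathode, so E°_cell = +0.77 − (-1.66) = 2.43 V.
Balancing electrons gives n = 3; the reaction quotient is Q = [Al³⁺]·[Fe²⁺]^3/[Fe³⁺]^3 = 0.0167.
E = E° − (RT/nF) ln Q = 2.43 − (8.314×353)/(3×96485) × (-4.093) = 2.430 + 0.041 = 2.471 V.

2.47 V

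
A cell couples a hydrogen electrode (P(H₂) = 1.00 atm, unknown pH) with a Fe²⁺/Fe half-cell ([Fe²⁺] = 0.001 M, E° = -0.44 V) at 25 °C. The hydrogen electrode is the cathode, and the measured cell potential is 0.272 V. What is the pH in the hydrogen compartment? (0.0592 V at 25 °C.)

E°_cell = 0.44 V and n = 2.
log Q = n(E° − E)/0.0592 = 2×(0.44 − 0.272)/0.0592 = 5.676.
With Q = [Fe²⁺]·P(H₂) / [H⁺]^2, solving for [H⁺] gives log[H⁺] = -4.338, so pH = 4.34.

pH = 4.34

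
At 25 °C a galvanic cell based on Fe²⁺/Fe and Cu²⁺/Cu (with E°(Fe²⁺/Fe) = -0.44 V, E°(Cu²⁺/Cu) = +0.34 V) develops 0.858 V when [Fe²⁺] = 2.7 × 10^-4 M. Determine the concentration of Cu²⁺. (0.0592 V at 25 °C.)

From the Nernst equation, log Q = n(E° − E)/0.0592 = 2(0.78 − 0.858)/0.0592 = -2.635, so Q = 0.00232.
With Q = [Fe²⁺]/[Cu²⁺] and the known concentrations, [Cu²⁺] in the denominator gives [Cu²⁺] = 0.12 M.

0.12 M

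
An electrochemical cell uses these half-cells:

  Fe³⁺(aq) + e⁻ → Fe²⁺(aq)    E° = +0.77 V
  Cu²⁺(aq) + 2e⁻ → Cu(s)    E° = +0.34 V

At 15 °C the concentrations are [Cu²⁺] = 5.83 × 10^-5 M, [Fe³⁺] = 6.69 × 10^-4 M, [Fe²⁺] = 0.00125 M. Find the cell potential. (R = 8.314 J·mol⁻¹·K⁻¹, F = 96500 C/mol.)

0.535 V

The Fe³⁺/Fe²⁺ couple has the higher reduction potential and acts as the cathode, so E°_cell = +0.77 − (+0.34) = 0.43 V.
Balancing electrons gives n = 2; the reaction quotient is Q = [Cu²⁺]·[Fe²⁺]^2/[Fe³⁺]^2 = 2.04 × 10^-4.
E = E° − (RT/nF) ln Q = 0.43 − (8.314×288)/(2×96500) × (-8.500) = 0.430 + 0.105 = 0.535 V.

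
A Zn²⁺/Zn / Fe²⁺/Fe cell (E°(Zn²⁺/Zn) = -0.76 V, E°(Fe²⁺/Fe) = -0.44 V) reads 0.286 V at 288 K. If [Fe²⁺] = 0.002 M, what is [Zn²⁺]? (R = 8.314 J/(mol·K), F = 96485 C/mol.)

From the Nernst equation, ln Q = nF(E° − E)/RT = 2×96485×(0.32 − 0.286)/(8.314×288) = 2.740, so Q = 15.5.
With Q = [Zn²⁺]/[Fe²⁺] and the known concentrations, [Zn²⁺] in the numerator gives [Zn²⁺] = 0.031 M.

0.031 M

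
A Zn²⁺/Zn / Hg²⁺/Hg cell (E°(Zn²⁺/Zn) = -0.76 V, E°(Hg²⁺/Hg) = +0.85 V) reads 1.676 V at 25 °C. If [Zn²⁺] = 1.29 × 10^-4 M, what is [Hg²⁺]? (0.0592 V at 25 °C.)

0.022 M

From the Nernst equation, log Q = n(E° − E)/0.0592 = 2(1.61 − 1.676)/0.0592 = -2.230, so Q = 0.00589.
With Q = [Zn²⁺]/[Hg²⁺] and the known concentrations, [Hg²⁺] in the denominator gives [Hg²⁺] = 0.022 M.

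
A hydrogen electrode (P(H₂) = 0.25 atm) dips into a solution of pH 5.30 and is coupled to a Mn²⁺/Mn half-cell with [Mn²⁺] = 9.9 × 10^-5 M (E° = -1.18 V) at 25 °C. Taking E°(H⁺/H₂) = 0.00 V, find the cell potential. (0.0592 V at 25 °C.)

1.00 V

The hydrogen couple is the cathode, so E°_cell = 1.18 V; n = 2.
[H⁺] = 10^(−5.30) = 5 × 10^-6 M, and Q = [Mn²⁺]·P(H₂) / [H⁺]^2 = 9.85 × 10^5.
E = E° − (0.0592/2) log Q = 1.18 − (0.0592/2)(5.994) = 1.003 V.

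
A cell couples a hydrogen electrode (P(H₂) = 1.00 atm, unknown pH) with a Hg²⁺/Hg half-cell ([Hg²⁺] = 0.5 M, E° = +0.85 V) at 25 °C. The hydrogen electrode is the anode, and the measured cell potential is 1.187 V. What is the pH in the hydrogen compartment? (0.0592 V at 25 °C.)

pH = 5.84

E°_cell = 0.85 V and n = 2.
log Q = n(E° − E)/0.0592 = 2×(0.85 − 1.187)/0.0592 = -11.385.
With Q = [H⁺]^2 / ([Hg²⁺]·P(H₂)), solving for [H⁺] gives log[H⁺] = -5.843, so pH = 5.84.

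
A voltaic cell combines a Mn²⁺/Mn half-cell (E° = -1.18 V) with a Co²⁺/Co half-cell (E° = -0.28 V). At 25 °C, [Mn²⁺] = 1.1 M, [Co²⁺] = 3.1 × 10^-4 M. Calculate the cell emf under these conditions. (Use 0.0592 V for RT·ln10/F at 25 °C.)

0.795 V

The Co²⁺/Co couple has the higher reduction potential and acts as the cathode, so E°_cell = -0.28 − (-1.18) = 0.90 V.
Balancing electrons gives n = 2; the reaction quotient is Q = [Mn²⁺]/[Co²⁺] = 3550.
At 25 °C, E = E° − (0.0592/n) log Q = 0.90 − (0.0592/2)(3.550) = 0.900 − 0.105 = 0.795 V.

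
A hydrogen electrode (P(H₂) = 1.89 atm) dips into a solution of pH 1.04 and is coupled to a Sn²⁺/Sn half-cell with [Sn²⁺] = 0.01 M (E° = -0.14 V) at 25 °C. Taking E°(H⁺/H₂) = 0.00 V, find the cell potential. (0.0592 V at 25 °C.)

The hydrogen couple is the cathode, so E°_cell = 0.14 V; n = 2.
[H⁺] = 10^(−1.04) = 0.091 M, and Q = [Sn²⁺]·P(H₂) / [H⁺]^2 = 2.27.
E = E° − (0.0592/2) log Q = 0.14 − (0.0592/2)(0.356) = 0.129 V.

0.13 V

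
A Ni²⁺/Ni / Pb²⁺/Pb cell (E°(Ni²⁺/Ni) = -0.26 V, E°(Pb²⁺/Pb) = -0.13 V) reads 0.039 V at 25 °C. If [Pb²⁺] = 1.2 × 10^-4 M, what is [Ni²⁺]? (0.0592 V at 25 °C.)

From the Nernst equation, log Q = n(E° − E)/0.0592 = 2(0.13 − 0.039)/0.0592 = 3.074, so Q = 1190.
With Q = [Ni²⁺]/[Pb²⁺] and the known concentrations, [Ni²⁺] in the numerator gives [Ni²⁺] = 0.14 M.

0.14 M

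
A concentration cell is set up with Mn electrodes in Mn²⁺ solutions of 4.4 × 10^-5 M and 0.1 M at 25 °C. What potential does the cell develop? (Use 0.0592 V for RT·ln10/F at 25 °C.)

Both half-cells are Mn²⁺/Mn, so E°_cell = 0. The concentrated side is the cathode; the cell reaction moves Mn²⁺ from high to low concentration with n = 2.
Q = [Mn²⁺]_dilute/[Mn²⁺]_conc = 4.4 × 10^-5/0.1 = 4.4 × 10^-4.
E = 0 − (0.0592/2) log Q = −(0.0592/2)(-3.357) = 0.0994 V.

0.099 V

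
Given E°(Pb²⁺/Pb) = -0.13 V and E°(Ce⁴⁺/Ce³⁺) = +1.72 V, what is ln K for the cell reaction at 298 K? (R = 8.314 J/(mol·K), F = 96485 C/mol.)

E°_cell = +1.72 − (-0.13) = 1.85 V, with n = 2 electrons transferred.
At equilibrium E = 0, so the Nernst equation gives ln K = nFE°/RT = (2)(96485)(1.85)/((8.314)(298)) = 144.09.

ln K = 144.1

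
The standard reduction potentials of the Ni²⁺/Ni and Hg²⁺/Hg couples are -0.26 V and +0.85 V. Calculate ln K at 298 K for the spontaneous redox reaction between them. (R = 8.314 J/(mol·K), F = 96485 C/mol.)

E°_cell = +0.85 − (-0.26) = 1.11 V, with n = 2 electrons transferred.
At equilibrium E = 0, so the Nernst equation gives ln K = nFE°/RT = (2)(96485)(1.11)/((8.314)(298)) = 86.45.

ln K = 86.5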